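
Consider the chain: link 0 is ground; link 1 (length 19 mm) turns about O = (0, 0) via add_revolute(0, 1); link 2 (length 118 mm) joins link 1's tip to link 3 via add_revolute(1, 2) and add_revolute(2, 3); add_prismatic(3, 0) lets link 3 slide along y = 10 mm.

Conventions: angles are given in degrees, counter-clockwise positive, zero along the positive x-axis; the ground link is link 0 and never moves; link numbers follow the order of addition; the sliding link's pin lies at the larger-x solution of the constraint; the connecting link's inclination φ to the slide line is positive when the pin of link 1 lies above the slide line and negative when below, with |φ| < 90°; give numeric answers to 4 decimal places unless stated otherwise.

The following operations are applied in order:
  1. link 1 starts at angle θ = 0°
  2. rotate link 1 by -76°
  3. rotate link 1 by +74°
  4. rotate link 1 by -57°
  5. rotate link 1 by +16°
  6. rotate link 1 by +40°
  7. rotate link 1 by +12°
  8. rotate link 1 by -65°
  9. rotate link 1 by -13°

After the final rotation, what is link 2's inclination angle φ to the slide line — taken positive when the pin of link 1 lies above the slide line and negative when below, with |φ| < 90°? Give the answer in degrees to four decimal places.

geometry: r = 19 mm, L = 118 mm, e = 10 mm; θ starts at 0°
rotate link 1 by -76°: θ ← 0° -76° = -76°
rotate link 1 by +74°: θ ← -76° +74° = -2°
rotate link 1 by -57°: θ ← -2° -57° = -59°
rotate link 1 by +16°: θ ← -59° +16° = -43°
rotate link 1 by +40°: θ ← -43° +40° = -3°
rotate link 1 by +12°: θ ← -3° +12° = 9°
rotate link 1 by -65°: θ ← 9° -65° = -56°
rotate link 1 by -13°: θ ← -56° -13° = -69°
h = r sin θ − e = -17.738028 − 10 = -27.738028
sin φ = h / L = -27.738028 / 118 = -0.23506803
φ = arcsin(-0.23506803) = -13.595633°

-13.5956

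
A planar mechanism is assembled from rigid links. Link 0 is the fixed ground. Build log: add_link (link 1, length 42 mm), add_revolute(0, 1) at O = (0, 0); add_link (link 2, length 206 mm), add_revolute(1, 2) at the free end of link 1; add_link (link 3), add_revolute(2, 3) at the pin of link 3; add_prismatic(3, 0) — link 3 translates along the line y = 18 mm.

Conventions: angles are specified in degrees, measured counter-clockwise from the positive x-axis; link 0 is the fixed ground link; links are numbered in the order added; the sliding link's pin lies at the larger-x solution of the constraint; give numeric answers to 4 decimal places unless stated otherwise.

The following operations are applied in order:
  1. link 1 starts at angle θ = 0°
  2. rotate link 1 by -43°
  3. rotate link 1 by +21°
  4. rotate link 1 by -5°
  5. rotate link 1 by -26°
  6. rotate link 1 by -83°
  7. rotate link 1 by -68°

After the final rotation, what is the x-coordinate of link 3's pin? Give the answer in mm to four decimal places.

geometry: r = 42 mm, L = 206 mm, e = 18 mm; θ starts at 0°
rotate link 1 by -43°: θ ← 0° -43° = -43°
rotate link 1 by +21°: θ ← -43° +21° = -22°
rotate link 1 by -5°: θ ← -22° -5° = -27°
rotate link 1 by -26°: θ ← -27° -26° = -53°
rotate link 1 by -83°: θ ← -53° -83° = -136°
rotate link 1 by -68°: θ ← -136° -68° = -204°
crank pin P = (r cos θ, r sin θ) = (-38.368909, 17.082939)
h = r sin θ − e = 17.082939 − 18 = -0.917061
x = r cos θ + √(L² − h²) = -38.368909 + 205.997959 = 167.629050

167.6290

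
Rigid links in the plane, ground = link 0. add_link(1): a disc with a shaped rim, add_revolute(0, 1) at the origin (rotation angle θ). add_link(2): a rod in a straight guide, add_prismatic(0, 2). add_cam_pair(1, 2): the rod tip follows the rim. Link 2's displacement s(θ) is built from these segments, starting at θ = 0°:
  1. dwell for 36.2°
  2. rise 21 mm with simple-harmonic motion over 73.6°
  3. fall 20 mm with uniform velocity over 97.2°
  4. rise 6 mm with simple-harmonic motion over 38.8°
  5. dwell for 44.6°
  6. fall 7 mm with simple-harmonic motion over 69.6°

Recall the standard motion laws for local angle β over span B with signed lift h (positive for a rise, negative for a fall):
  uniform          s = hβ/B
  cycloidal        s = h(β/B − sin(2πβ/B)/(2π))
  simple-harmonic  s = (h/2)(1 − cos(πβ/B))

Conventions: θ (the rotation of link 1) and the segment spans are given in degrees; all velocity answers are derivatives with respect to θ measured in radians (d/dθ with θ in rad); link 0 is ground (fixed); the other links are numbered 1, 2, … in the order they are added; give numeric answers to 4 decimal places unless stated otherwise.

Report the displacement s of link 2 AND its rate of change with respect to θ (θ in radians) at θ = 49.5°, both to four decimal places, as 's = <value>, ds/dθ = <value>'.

segment 1 (0° to 36.2°, dwell): s unchanged at 0.0000
θ = 49.5° falls in segment 2 (36.2° to 109.8°, simple-harmonic, h = 21): β = 49.5 − 36.2 = 13.3°, B = 73.6°; Δs = 21/2·(1 − cos(π·0.1807)) = 1.6471; s = 0.0000 + 1.6471 = 1.6471
velocity in seg [36.2°–109.8°] (simple-harmonic), θ in radians: β = 13.3° = 0.2321 rad, B = 73.6° = 1.2846 rad; ds/dθ = (πh/(2B)) sin(πβ/B) = (π·21/(2·1.2846)) sin(π·0.1807) = 13.807774 mm/rad

s = 1.6471, ds/dθ = 13.8078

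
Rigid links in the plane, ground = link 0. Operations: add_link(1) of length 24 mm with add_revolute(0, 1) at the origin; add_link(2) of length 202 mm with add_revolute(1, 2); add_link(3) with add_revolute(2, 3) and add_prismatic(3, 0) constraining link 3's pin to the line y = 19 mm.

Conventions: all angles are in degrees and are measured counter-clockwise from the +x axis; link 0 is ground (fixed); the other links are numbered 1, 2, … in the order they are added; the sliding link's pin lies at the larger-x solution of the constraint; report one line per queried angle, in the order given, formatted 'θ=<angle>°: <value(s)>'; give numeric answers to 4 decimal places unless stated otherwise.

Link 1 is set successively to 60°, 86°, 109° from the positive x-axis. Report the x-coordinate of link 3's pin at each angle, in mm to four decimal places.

geometry: r = 24 mm, L = 202 mm, e = 19 mm
θ=60°: crank pin P = (r cos θ, r sin θ) = (12.000000, 20.784610)
θ=60°: h = r sin θ − e = 20.784610 − 19 = 1.784610
θ=60°: x = r cos θ + √(L² − h²) = 12.000000 + 201.992117 = 213.992117
θ=86°: crank pin P = (r cos θ, r sin θ) = (1.674155, 23.941537)
θ=86°: h = r sin θ − e = 23.941537 − 19 = 4.941537
θ=86°: x = r cos θ + √(L² − h²) = 1.674155 + 201.939548 = 203.613704
θ=109°: crank pin P = (r cos θ, r sin θ) = (-7.813636, 22.692446)
θ=109°: h = r sin θ − e = 22.692446 − 19 = 3.692446
θ=109°: x = r cos θ + √(L² − h²) = -7.813636 + 201.966249 = 194.152614

θ=60°: 213.9921
θ=86°: 203.6137
θ=109°: 194.1526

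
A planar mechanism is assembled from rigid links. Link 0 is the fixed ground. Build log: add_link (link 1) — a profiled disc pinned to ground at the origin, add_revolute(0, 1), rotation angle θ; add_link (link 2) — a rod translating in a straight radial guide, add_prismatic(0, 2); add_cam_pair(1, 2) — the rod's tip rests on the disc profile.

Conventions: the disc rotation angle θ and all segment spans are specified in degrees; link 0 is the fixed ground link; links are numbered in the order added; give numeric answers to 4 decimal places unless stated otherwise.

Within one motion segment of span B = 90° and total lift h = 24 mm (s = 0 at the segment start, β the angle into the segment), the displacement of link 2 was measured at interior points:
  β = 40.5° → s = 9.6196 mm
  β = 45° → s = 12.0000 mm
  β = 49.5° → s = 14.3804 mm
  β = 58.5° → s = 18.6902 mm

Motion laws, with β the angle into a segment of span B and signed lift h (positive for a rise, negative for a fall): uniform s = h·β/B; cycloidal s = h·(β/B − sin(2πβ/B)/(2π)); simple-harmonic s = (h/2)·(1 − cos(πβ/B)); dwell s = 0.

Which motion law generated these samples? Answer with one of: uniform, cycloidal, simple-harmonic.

candidates at β/B = r: uniform s = h·r (linear in β); cycloidal s = h·(r − sin(2πr)/(2π)); simple-harmonic s = (h/2)(1 − cos(πr))
β=40.5°: printed 9.6196 | uniform 10.8000, cycloidal 9.6196, simple-harmonic 10.1228
β=45°: printed 12.0000 | uniform 12.0000, cycloidal 12.0000, simple-harmonic 12.0000
β=49.5°: printed 14.3804 | uniform 13.2000, cycloidal 14.3804, simple-harmonic 13.8772
β=58.5°: printed 18.6902 | uniform 15.6000, cycloidal 18.6902, simple-harmonic 17.4479
only one law matches every sample → cycloidal

cycloidal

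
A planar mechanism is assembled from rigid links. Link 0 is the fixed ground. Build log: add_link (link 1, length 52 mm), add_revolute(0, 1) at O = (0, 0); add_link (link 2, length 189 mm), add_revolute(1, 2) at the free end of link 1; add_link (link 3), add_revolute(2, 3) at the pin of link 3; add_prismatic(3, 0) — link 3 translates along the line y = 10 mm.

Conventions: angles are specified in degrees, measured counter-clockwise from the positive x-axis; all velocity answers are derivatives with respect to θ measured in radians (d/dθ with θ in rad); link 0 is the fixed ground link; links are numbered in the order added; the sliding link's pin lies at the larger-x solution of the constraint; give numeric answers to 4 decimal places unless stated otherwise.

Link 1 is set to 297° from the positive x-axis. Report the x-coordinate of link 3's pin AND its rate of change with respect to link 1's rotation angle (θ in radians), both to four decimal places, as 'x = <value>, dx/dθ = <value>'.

geometry: r = 52 mm, L = 189 mm, e = 10 mm
crank pin P = (r cos θ, r sin θ) = (23.607506, -46.332339)
h = r sin θ − e = -46.332339 − 10 = -56.332339
x = r cos θ + √(L² − h²) = 23.607506 + 180.409721 = 204.017227
dx/dθ = −r sin θ − h·r cos θ/√(L² − h²) (θ in radians; h = -56.332339) = 53.703705

x = 204.0172, dx/dθ = 53.7037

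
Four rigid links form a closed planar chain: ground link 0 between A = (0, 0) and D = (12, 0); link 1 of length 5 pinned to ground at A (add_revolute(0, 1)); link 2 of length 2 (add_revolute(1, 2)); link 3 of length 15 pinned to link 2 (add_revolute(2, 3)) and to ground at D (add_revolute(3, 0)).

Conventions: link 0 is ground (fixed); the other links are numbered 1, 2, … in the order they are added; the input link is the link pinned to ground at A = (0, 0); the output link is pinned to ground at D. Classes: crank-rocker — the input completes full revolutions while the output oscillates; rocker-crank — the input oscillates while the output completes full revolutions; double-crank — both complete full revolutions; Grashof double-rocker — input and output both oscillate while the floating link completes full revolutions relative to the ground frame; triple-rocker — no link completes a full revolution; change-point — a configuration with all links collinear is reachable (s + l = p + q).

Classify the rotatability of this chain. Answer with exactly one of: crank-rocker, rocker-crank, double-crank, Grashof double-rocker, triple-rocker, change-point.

lengths: ground=12, input=5, coupler=2, output=15
sorted: s=2 (shortest), l=15 (longest), p+q=17
s + l = 17 vs p + q = 17
s + l = p + q → change-point (collinear configuration reachable)

change-point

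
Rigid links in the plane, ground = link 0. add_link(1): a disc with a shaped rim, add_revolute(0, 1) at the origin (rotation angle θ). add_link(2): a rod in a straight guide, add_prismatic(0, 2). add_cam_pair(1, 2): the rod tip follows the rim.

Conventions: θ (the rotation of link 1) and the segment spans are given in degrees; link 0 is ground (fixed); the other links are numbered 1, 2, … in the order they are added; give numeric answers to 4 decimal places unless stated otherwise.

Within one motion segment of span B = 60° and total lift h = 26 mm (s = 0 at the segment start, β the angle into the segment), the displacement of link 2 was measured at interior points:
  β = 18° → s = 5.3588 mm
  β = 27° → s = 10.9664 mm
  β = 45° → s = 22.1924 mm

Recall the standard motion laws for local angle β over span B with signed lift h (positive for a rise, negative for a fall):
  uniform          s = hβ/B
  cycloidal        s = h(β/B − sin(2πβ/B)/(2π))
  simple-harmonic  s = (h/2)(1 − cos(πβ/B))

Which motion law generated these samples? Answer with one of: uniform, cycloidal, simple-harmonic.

candidates at β/B = r: uniform s = h·r (linear in β); cycloidal s = h·(r − sin(2πr)/(2π)); simple-harmonic s = (h/2)(1 − cos(πr))
β=18°: printed 5.3588 | uniform 7.8000, cycloidal 3.8645, simple-harmonic 5.3588
β=27°: printed 10.9664 | uniform 11.7000, cycloidal 10.4213, simple-harmonic 10.9664
β=45°: printed 22.1924 | uniform 19.5000, cycloidal 23.6380, simple-harmonic 22.1924
only one law matches every sample → simple-harmonic

simple-harmonic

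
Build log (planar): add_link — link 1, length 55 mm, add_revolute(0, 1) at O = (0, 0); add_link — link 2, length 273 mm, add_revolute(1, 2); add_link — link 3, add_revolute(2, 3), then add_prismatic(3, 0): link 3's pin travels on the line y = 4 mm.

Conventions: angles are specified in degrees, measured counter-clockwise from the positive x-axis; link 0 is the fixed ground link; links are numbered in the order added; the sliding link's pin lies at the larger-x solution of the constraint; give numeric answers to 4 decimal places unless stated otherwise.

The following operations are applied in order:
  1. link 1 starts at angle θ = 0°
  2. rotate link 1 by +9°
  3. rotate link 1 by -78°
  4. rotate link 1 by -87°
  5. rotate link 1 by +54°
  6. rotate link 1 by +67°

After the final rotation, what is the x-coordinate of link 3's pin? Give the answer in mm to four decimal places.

geometry: r = 55 mm, L = 273 mm, e = 4 mm; θ starts at 0°
rotate link 1 by +9°: θ ← 0° +9° = 9°
rotate link 1 by -78°: θ ← 9° -78° = -69°
rotate link 1 by -87°: θ ← -69° -87° = -156°
rotate link 1 by +54°: θ ← -156° +54° = -102°
rotate link 1 by +67°: θ ← -102° +67° = -35°
crank pin P = (r cos θ, r sin θ) = (45.053362, -31.546704)
h = r sin θ − e = -31.546704 − 4 = -35.546704
x = r cos θ + √(L² − h²) = 45.053362 + 270.675880 = 315.729242

315.7292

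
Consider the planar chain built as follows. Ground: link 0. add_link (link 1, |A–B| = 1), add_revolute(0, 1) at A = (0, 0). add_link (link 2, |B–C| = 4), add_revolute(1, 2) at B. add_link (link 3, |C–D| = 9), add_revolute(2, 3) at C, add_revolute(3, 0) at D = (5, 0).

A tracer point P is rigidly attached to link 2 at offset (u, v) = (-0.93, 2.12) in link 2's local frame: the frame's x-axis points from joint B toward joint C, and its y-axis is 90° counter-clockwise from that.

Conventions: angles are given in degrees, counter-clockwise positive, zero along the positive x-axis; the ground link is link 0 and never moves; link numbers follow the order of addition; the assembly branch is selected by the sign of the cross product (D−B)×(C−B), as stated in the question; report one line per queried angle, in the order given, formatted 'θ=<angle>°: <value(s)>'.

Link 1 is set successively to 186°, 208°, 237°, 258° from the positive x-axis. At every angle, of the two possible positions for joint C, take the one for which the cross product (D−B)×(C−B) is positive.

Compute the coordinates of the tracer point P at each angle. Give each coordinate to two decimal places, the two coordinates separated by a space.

A=(0,0), D=(5.00,0)
θ=186°: B = A + 1.00·(cos186°, sin186°) = (-0.9945, -0.1045)
θ=186°: |BD| = 5.9954
θ=186°: circle(B,4.00) ∩ circle(D,9.00): a=-2.4231, h=3.1826
θ=186°:   candidates: C₊=(-3.4727,3.0353) cross=19.081; C₋=(-3.3617,-3.3289) cross=-19.081
θ=186°:   branch + wants cross > 0 → take C=(-3.4727,3.0353) (cross=19.081)
θ=186°: ex = (C−B)/|BC| = (-0.6195,0.7850); ey = (-0.7850,-0.6195)
θ=186°: P = B + -0.93·ex + 2.12·ey = (-2.0825,-2.1480)
θ=208°: B = A + 1.00·(cos208°, sin208°) = (-0.8829, -0.4695)
θ=208°: |BD| = 5.9017
θ=208°: circle(B,4.00) ∩ circle(D,9.00): a=-2.5561, h=3.0767
θ=208°:   candidates: C₊=(-3.6757,2.3942) cross=18.158; C₋=(-3.1862,-3.7398) cross=-18.158
θ=208°:   branch + wants cross > 0 → take C=(-3.6757,2.3942) (cross=18.158)
θ=208°: ex = (C−B)/|BC| = (-0.6982,0.7159); ey = (-0.7159,-0.6982)
θ=208°: P = B + -0.93·ex + 2.12·ey = (-1.7514,-2.6154)
θ=237°: B = A + 1.00·(cos237°, sin237°) = (-0.5446, -0.8387)
θ=237°: |BD| = 5.6077
θ=237°: circle(B,4.00) ∩ circle(D,9.00): a=-2.9917, h=2.6551
θ=237°:   candidates: C₊=(-3.8998,1.3391) cross=14.889; C₋=(-3.1056,-3.9113) cross=-14.889
θ=237°:   branch + wants cross > 0 → take C=(-3.8998,1.3391) (cross=14.889)
θ=237°: ex = (C−B)/|BC| = (-0.8388,0.5444); ey = (-0.5444,-0.8388)
θ=237°: P = B + -0.93·ex + 2.12·ey = (-0.9188,-3.1233)
θ=258°: B = A + 1.00·(cos258°, sin258°) = (-0.2079, -0.9781)
θ=258°: |BD| = 5.2990
θ=258°: circle(B,4.00) ∩ circle(D,9.00): a=-3.4838, h=1.9655
θ=258°:   candidates: C₊=(-3.9946,0.3105) cross=10.415; C₋=(-3.2690,-3.5530) cross=-10.415
θ=258°:   branch + wants cross > 0 → take C=(-3.9946,0.3105) (cross=10.415)
θ=258°: ex = (C−B)/|BC| = (-0.9467,0.3222); ey = (-0.3222,-0.9467)
θ=258°: P = B + -0.93·ex + 2.12·ey = (-0.0105,-3.2847)

θ=186°: -2.08 -2.15
θ=208°: -1.75 -2.62
θ=237°: -0.92 -3.12
θ=258°: -0.01 -3.28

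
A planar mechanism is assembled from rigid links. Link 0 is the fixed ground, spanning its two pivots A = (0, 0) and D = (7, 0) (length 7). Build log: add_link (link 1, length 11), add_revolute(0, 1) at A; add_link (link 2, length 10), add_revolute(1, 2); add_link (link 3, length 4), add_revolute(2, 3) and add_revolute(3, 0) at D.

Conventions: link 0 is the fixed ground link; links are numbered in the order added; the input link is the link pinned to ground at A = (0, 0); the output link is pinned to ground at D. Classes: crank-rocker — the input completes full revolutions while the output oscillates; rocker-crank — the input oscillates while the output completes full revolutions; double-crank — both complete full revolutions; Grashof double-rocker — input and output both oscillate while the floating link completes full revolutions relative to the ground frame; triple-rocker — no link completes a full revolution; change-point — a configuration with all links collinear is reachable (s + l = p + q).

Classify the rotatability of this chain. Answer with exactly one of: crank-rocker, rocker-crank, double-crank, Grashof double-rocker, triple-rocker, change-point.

lengths: ground=7, input=11, coupler=10, output=4
sorted: s=4 (shortest), l=11 (longest), p+q=17
s + l = 15 vs p + q = 17
s + l < p + q (Grashof) with shortest = output link → rocker-crank

rocker-crank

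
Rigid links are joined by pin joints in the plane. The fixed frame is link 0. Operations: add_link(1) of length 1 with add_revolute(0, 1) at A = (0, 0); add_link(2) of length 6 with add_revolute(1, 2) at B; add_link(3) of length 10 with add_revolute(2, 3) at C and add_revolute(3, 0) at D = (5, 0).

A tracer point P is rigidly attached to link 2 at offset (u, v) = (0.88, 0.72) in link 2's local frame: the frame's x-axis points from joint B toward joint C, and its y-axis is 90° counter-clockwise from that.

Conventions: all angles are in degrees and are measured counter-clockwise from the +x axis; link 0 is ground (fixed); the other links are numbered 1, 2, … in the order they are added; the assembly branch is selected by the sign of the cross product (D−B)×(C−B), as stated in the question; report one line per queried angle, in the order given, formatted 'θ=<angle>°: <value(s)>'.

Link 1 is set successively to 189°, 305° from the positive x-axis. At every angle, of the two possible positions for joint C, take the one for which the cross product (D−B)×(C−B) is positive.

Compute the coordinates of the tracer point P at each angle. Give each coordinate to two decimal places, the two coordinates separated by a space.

A=(0,0), D=(5.00,0)
θ=189°: B = A + 1.00·(cos189°, sin189°) = (-0.9877, -0.1564)
θ=189°: |BD| = 5.9897
θ=189°: circle(B,6.00) ∩ circle(D,10.00): a=-2.3476, h=5.5217
θ=189°:   candidates: C₊=(-3.4787,5.3020) cross=33.073; C₋=(-3.1903,-5.7375) cross=-33.073
θ=189°:   branch + wants cross > 0 → take C=(-3.4787,5.3020) (cross=33.073)
θ=189°: ex = (C−B)/|BC| = (-0.4152,0.9097); ey = (-0.9097,-0.4152)
θ=189°: P = B + 0.88·ex + 0.72·ey = (-2.0081,0.3452)
θ=305°: B = A + 1.00·(cos305°, sin305°) = (0.5736, -0.8192)
θ=305°: |BD| = 4.5016
θ=305°: circle(B,6.00) ∩ circle(D,10.00): a=-4.8578, h=3.5216
θ=305°:   candidates: C₊=(-4.8440,1.7597) cross=15.853; C₋=(-3.5623,-5.1659) cross=-15.853
θ=305°:   branch + wants cross > 0 → take C=(-4.8440,1.7597) (cross=15.853)
θ=305°: ex = (C−B)/|BC| = (-0.9029,0.4298); ey = (-0.4298,-0.9029)
θ=305°: P = B + 0.88·ex + 0.72·ey = (-0.5305,-1.0910)

θ=189°: -2.01 0.35
θ=305°: -0.53 -1.09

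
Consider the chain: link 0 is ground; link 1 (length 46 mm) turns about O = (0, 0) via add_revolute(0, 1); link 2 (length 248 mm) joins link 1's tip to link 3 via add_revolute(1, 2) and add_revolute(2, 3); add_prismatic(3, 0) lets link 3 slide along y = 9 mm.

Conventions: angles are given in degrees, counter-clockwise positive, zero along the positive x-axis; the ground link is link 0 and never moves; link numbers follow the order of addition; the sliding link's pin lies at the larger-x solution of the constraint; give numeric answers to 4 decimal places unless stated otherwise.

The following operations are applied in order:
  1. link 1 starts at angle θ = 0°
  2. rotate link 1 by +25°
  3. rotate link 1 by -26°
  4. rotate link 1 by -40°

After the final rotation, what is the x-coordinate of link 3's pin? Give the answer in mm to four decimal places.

geometry: r = 46 mm, L = 248 mm, e = 9 mm; θ starts at 0°
rotate link 1 by +25°: θ ← 0° +25° = 25°
rotate link 1 by -26°: θ ← 25° -26° = -1°
rotate link 1 by -40°: θ ← -1° -40° = -41°
crank pin P = (r cos θ, r sin θ) = (34.716641, -30.178715)
h = r sin θ − e = -30.178715 − 9 = -39.178715
x = r cos θ + √(L² − h²) = 34.716641 + 244.885745 = 279.602386

279.6024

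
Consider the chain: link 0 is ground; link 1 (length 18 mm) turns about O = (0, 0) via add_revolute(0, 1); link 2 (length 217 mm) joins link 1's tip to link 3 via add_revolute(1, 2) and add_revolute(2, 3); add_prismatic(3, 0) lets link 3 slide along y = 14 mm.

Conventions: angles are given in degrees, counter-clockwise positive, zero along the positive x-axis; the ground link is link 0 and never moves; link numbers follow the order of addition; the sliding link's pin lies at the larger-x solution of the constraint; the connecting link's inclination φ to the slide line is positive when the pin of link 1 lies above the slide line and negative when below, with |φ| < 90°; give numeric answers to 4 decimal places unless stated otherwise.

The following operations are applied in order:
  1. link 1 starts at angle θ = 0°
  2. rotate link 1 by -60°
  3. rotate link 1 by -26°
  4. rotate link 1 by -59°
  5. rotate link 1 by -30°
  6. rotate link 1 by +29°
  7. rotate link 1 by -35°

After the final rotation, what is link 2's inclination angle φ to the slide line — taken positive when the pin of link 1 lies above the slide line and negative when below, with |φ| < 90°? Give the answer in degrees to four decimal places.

geometry: r = 18 mm, L = 217 mm, e = 14 mm; θ starts at 0°
rotate link 1 by -60°: θ ← 0° -60° = -60°
rotate link 1 by -26°: θ ← -60° -26° = -86°
rotate link 1 by -59°: θ ← -86° -59° = -145°
rotate link 1 by -30°: θ ← -145° -30° = -175°
rotate link 1 by +29°: θ ← -175° +29° = -146°
rotate link 1 by -35°: θ ← -146° -35° = -181°
h = r sin θ − e = 0.314143 − 14 = -13.685857
sin φ = h / L = -13.685857 / 217 = -0.06306846
φ = arcsin(-0.06306846) = -3.615957°

-3.6160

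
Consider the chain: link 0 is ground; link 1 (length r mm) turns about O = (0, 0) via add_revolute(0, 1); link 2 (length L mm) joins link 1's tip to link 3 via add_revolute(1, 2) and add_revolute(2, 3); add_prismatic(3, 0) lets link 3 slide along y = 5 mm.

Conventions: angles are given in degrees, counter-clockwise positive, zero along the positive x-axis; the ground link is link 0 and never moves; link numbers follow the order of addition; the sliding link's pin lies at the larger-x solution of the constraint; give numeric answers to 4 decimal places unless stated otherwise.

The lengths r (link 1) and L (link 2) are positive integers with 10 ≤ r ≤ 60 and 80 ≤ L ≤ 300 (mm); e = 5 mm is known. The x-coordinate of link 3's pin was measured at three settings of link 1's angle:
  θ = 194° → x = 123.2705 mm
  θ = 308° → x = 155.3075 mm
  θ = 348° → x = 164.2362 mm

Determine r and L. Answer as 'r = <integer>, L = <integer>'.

constraint per measurement: (x − r cos θ)² + (r sin θ − e)² = L²
subtracting the θ₁ and θ₂ equations cancels the r² and L² terms:
r = (x₁² − x₂²) / (2[(x₁cos θ₁ + e sin θ₁) − (x₂cos θ₂ + e sin θ₂)]) = 21.0000 → r = 21
L² = (x₁ − r cos θ₁)² + (r sin θ₁ − e)² = 20735.9910 → L = 144.0000 → L = 144
check at θ₃=348°: x = 164.2362 (printed 164.2362) ✓

r = 21, L = 144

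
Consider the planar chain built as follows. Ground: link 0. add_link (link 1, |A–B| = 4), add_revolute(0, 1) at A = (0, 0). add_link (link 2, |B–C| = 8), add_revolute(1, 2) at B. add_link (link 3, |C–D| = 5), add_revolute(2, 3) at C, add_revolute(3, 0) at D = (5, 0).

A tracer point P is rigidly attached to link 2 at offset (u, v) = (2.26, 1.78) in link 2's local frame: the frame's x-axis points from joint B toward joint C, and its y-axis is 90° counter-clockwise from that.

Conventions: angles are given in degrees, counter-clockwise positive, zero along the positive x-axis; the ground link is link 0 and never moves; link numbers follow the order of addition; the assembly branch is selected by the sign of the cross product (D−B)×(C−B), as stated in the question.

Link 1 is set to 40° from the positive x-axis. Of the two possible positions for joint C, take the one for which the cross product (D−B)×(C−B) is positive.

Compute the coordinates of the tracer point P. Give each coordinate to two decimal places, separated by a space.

A=(0,0), D=(5.00,0)
B = A + 4.00·(cos40°, sin40°) = (3.0642, 2.5712)
|BD| = 3.2184
circle(B,8.00) ∩ circle(D,5.00): a=7.6681, h=2.2805
  candidates: C₊=(9.4982,-2.1831) cross=7.339; C₋=(5.8546,-4.9264) cross=-7.339
  branch + wants cross > 0 → take C=(9.4982,-2.1831) (cross=7.339)
ex = (C−B)/|BC| = (0.8043,-0.5943); ey = (0.5943,0.8043)
P = B + 2.26·ex + 1.78·ey = (5.9396,2.6596)

5.94 2.66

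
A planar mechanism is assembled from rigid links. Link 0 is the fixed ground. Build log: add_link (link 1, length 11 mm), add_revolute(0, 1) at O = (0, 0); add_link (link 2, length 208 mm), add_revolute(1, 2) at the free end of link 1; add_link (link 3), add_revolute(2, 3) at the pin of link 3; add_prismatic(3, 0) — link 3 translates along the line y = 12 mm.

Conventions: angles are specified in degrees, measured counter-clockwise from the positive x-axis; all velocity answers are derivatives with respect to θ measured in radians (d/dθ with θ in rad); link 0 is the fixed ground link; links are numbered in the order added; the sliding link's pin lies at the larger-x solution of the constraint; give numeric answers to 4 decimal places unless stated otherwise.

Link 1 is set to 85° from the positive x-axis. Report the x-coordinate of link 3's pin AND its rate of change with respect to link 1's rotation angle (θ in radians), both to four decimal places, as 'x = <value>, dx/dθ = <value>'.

geometry: r = 11 mm, L = 208 mm, e = 12 mm
crank pin P = (r cos θ, r sin θ) = (0.958713, 10.958142)
h = r sin θ − e = 10.958142 − 12 = -1.041858
x = r cos θ + √(L² − h²) = 0.958713 + 207.997391 = 208.956104
dx/dθ = −r sin θ − h·r cos θ/√(L² − h²) (θ in radians; h = -1.041858) = -10.953339

x = 208.9561, dx/dθ = -10.9533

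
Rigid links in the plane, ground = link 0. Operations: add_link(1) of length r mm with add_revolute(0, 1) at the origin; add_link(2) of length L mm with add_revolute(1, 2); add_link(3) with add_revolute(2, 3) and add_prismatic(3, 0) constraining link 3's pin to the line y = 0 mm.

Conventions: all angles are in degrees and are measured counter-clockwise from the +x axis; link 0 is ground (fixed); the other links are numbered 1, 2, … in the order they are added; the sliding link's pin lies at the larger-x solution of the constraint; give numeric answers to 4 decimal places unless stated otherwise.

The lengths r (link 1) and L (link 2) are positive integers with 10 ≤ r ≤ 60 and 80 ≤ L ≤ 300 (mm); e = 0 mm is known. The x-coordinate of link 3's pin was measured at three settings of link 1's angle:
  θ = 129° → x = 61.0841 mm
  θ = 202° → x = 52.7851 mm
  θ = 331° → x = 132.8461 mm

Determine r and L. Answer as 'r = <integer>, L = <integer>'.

constraint per measurement: (x − r cos θ)² + (r sin θ − e)² = L²
subtracting the θ₁ and θ₂ equations cancels the r² and L² terms:
r = (x₁² − x₂²) / (2[(x₁cos θ₁ + e sin θ₁) − (x₂cos θ₂ + e sin θ₂)]) = 44.9999 → r = 45
L² = (x₁ − r cos θ₁)² + (r sin θ₁ − e)² = 9215.9995 → L = 96.0000 → L = 96
check at θ₃=331°: x = 132.8461 (printed 132.8461) ✓

r = 45, L = 96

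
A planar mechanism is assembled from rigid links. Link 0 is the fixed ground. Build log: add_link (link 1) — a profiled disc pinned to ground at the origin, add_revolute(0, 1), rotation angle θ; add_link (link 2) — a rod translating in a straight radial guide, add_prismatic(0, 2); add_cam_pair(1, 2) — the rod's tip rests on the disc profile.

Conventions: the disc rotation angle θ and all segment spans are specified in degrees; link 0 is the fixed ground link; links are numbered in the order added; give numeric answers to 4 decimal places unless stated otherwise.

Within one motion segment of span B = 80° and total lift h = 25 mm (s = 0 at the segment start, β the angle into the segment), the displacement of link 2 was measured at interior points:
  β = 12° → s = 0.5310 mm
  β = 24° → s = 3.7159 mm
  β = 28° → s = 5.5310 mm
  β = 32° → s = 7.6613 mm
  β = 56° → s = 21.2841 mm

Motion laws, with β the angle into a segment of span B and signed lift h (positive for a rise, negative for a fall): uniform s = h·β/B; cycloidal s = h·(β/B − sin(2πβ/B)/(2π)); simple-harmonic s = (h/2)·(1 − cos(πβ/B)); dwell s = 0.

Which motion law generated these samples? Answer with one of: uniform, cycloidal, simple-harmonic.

candidates at β/B = r: uniform s = h·r (linear in β); cycloidal s = h·(r − sin(2πr)/(2π)); simple-harmonic s = (h/2)(1 − cos(πr))
β=12°: printed 0.5310 | uniform 3.7500, cycloidal 0.5310, simple-harmonic 1.3624
β=24°: printed 3.7159 | uniform 7.5000, cycloidal 3.7159, simple-harmonic 5.1527
β=28°: printed 5.5310 | uniform 8.7500, cycloidal 5.5310, simple-harmonic 6.8251
β=32°: printed 7.6613 | uniform 10.0000, cycloidal 7.6613, simple-harmonic 8.6373
β=56°: printed 21.2841 | uniform 17.5000, cycloidal 21.2841, simple-harmonic 19.8473
only one law matches every sample → cycloidal

cycloidal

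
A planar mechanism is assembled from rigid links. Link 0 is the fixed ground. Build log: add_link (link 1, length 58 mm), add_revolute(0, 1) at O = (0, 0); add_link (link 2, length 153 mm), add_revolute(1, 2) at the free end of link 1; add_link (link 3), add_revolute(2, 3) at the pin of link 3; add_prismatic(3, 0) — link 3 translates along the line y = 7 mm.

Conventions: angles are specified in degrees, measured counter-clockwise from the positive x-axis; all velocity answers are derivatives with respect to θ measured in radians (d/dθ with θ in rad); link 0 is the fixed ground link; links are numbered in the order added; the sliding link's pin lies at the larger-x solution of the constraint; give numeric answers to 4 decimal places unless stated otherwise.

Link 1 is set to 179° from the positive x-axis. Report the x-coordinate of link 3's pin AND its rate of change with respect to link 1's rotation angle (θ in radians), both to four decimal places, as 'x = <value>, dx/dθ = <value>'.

geometry: r = 58 mm, L = 153 mm, e = 7 mm
crank pin P = (r cos θ, r sin θ) = (-57.991166, 1.012240)
h = r sin θ − e = 1.012240 − 7 = -5.987760
x = r cos θ + √(L² − h²) = -57.991166 + 152.882788 = 94.891621
dx/dθ = −r sin θ − h·r cos θ/√(L² − h²) (θ in radians; h = -5.987760) = -3.283504

x = 94.8916, dx/dθ = -3.2835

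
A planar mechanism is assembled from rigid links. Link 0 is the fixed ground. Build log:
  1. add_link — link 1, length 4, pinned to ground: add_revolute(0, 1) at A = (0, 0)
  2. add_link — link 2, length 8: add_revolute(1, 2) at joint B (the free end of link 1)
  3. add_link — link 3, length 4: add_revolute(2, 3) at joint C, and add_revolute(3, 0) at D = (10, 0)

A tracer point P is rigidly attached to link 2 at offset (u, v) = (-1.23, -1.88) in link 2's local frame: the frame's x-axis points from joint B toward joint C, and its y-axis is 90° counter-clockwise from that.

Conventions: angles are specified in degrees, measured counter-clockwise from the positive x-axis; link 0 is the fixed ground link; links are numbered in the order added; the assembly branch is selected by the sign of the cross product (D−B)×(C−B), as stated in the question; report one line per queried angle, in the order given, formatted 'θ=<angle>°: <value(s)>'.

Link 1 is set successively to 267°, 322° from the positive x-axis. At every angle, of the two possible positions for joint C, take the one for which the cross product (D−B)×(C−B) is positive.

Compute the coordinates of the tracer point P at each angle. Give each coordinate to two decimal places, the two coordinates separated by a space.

A=(0,0), D=(10.00,0)
θ=267°: B = A + 4.00·(cos267°, sin267°) = (-0.2093, -3.9945)
θ=267°: |BD| = 10.9630
θ=267°: circle(B,8.00) ∩ circle(D,4.00): a=7.6707, h=2.2717
θ=267°:   candidates: C₊=(6.1063,0.9160) cross=24.905; C₋=(7.7618,-3.3152) cross=-24.905
θ=267°:   branch + wants cross > 0 → take C=(6.1063,0.9160) (cross=24.905)
θ=267°: ex = (C−B)/|BC| = (0.7895,0.6138); ey = (-0.6138,0.7895)
θ=267°: P = B + -1.23·ex + -1.88·ey = (-0.0264,-6.2337)
θ=322°: B = A + 4.00·(cos322°, sin322°) = (3.1520, -2.4626)
θ=322°: |BD| = 7.2773
θ=322°: circle(B,8.00) ∩ circle(D,4.00): a=6.9366, h=3.9855
θ=322°:   candidates: C₊=(8.3307,3.6350) cross=29.003; C₋=(11.0281,-3.8656) cross=-29.003
θ=322°:   branch + wants cross > 0 → take C=(8.3307,3.6350) (cross=29.003)
θ=322°: ex = (C−B)/|BC| = (0.6473,0.7622); ey = (-0.7622,0.6473)
θ=322°: P = B + -1.23·ex + -1.88·ey = (3.7888,-4.6171)

θ=267°: -0.03 -6.23
θ=322°: 3.79 -4.62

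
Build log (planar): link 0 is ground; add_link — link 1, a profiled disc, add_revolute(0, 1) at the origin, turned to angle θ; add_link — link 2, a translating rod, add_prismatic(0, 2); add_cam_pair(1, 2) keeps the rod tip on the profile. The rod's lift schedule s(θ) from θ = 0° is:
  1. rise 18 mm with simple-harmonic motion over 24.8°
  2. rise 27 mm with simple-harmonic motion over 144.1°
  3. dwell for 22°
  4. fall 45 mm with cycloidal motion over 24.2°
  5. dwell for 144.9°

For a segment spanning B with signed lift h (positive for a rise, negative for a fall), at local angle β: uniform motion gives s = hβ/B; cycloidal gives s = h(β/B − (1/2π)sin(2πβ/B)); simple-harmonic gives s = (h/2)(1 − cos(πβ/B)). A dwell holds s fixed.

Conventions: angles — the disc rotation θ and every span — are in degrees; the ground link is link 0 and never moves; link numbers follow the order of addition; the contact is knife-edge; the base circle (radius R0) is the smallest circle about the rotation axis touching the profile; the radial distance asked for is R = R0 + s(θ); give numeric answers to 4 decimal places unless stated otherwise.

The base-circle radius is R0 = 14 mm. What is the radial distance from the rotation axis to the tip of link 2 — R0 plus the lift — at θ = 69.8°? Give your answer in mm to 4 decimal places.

seg 1 [0°–24.8°] simple-harmonic, h=18: full span → s += 18 → s = 18.0000
seg 2 [24.8°–168.9°] simple-harmonic, h=27: θ=69.8° here. β=45, B=144.1. 27/2·(1 − cos(π·0.3123)) = 5.9922 → s = 23.9922
R = R0 + s = 14 + 23.9922 = 37.9922

37.9922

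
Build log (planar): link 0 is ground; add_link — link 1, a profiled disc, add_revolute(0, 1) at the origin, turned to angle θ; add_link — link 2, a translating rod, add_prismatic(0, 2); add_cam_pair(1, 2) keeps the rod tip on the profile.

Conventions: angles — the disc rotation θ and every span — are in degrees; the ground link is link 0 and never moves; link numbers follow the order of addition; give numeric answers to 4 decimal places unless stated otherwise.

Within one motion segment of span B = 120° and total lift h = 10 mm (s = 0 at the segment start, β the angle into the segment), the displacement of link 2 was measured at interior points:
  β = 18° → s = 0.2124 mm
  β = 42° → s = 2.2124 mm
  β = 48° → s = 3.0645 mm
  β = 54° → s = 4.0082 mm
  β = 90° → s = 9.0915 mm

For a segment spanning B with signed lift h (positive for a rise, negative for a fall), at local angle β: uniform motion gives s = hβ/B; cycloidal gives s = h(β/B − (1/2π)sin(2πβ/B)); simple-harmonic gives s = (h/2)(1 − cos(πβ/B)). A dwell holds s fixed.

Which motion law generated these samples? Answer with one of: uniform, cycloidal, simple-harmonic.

candidates at β/B = r: uniform s = h·r (linear in β); cycloidal s = h·(r − sin(2πr)/(2π)); simple-harmonic s = (h/2)(1 − cos(πr))
β=18°: printed 0.2124 | uniform 1.5000, cycloidal 0.2124, simple-harmonic 0.5450
β=42°: printed 2.2124 | uniform 3.5000, cycloidal 2.2124, simple-harmonic 2.7300
β=48°: printed 3.0645 | uniform 4.0000, cycloidal 3.0645, simple-harmonic 3.4549
β=54°: printed 4.0082 | uniform 4.5000, cycloidal 4.0082, simple-harmonic 4.2178
β=90°: printed 9.0915 | uniform 7.5000, cycloidal 9.0915, simple-harmonic 8.5355
only one law matches every sample → cycloidal

cycloidal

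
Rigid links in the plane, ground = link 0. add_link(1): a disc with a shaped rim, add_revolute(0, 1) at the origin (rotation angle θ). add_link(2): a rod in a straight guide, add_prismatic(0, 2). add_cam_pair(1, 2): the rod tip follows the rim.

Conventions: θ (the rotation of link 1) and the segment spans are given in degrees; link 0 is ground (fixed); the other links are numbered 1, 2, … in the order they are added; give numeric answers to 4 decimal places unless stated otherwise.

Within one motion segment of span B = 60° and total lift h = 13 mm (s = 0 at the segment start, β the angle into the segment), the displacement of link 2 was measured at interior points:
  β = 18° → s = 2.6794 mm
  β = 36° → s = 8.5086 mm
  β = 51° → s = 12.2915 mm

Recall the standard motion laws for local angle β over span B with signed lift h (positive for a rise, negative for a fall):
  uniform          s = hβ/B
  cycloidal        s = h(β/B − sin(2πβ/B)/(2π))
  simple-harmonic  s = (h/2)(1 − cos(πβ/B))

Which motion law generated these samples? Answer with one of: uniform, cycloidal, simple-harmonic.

candidates at β/B = r: uniform s = h·r (linear in β); cycloidal s = h·(r − sin(2πr)/(2π)); simple-harmonic s = (h/2)(1 − cos(πr))
β=18°: printed 2.6794 | uniform 3.9000, cycloidal 1.9323, simple-harmonic 2.6794
β=36°: printed 8.5086 | uniform 7.8000, cycloidal 9.0161, simple-harmonic 8.5086
β=51°: printed 12.2915 | uniform 11.0500, cycloidal 12.7239, simple-harmonic 12.2915
only one law matches every sample → simple-harmonic

simple-harmonic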